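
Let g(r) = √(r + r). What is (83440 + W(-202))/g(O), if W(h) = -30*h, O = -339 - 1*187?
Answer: -44750*I*√263/263 ≈ -2759.4*I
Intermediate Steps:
O = -526 (O = -339 - 187 = -526)
g(r) = √2*√r (g(r) = √(2*r) = √2*√r)
(83440 + W(-202))/g(O) = (83440 - 30*(-202))/((√2*√(-526))) = (83440 + 6060)/((√2*(I*√526))) = 89500/((2*I*√263)) = 89500*(-I*√263/526) = -44750*I*√263/263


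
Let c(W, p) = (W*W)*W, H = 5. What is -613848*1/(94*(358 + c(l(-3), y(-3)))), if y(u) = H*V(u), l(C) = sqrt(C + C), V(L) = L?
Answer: -27469698/1508465 - 460386*I*sqrt(6)/1508465 ≈ -18.21 - 0.74759*I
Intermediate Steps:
l(C) = sqrt(2)*sqrt(C) (l(C) = sqrt(2*C) = sqrt(2)*sqrt(C))
y(u) = 5*u
c(W, p) = W**3 (c(W, p) = W**2*W = W**3)
-613848*1/(94*(358 + c(l(-3), y(-3)))) = -613848*1/(94*(358 + (sqrt(2)*sqrt(-3))**3)) = -613848*1/(94*(358 + (sqrt(2)*(I*sqrt(3)))**3)) = -613848*1/(94*(358 + (I*sqrt(6))**3)) = -613848*1/(94*(358 - 6*I*sqrt(6))) = -613848/(33652 - 564*I*sqrt(6))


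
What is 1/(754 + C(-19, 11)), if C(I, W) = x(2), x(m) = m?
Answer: 1/756 ≈ 0.0013228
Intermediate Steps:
C(I, W) = 2
1/(754 + C(-19, 11)) = 1/(754 + 2) = 1/756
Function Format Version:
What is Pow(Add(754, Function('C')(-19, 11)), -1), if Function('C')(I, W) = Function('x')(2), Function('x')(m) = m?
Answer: Rational(1, 756) ≈ 0.0013228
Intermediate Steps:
Function('C')(I, W) = 2
Pow(Add(754, Function('C')(-19, 11)), -1) = Pow(Add(754, 2), -1) = Pow(756, -1) = Rational(1, 756)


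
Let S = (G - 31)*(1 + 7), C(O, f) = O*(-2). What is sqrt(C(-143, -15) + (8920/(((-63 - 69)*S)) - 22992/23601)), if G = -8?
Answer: sqrt(12995917544810629)/6749886 ≈ 16.889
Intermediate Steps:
C(O, f) = -2*O
S = -312 (S = (-8 - 31)*(1 + 7) = -39*8 = -312)
sqrt(C(-143, -15) + (8920/(((-63 - 69)*S)) - 22992/23601)) = sqrt(-2*(-143) + (8920/(((-63 - 69)*(-312))) - 22992/23601)) = sqrt(286 + (8920/((-132*(-312))) - 22992*1/23601)) = sqrt(286 + (8920/41184 - 7664/7867)) = sqrt(286 + (8920*(1/41184) - 7664/7867)) = sqrt(286 + (1115/5148 - 7664/7867)) = sqrt(286 - 30682567/40499316) = sqrt(11552121809/40499316) = sqrt(12995917544810629)/6749886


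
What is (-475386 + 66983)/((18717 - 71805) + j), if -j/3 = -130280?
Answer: -408403/337752 ≈ -1.2092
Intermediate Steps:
j = 390840 (j = -3*(-130280) = 390840)
(-475386 + 66983)/((18717 - 71805) + j) = (-475386 + 66983)/((18717 - 71805) + 390840) = -408403/(-53088 + 390840) = -408403/337752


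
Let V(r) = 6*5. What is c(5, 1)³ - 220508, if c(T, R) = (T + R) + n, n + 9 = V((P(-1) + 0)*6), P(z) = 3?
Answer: -200825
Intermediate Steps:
V(r) = 30
n = 21 (n = -9 + 30 = 21)
c(T, R) = 21 + R + T (c(T, R) = (T + R) + 21 = (R + T) + 21 = 21 + R + T)
c(5, 1)³ - 220508 = (21 + 1 + 5)³ - 220508 = 27³ - 220508 = 19683 - 220508 = -200825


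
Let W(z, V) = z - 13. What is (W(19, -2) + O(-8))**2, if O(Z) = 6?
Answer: 144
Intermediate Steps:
W(z, V) = -13 + z
(W(19, -2) + O(-8))**2 = ((-13 + 19) + 6)**2 = (6 + 6)**2 = 12**2 = 144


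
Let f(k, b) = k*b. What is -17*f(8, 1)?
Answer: -136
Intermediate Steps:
f(k, b) = b*k
-17*f(8, 1) = -17*8 = -136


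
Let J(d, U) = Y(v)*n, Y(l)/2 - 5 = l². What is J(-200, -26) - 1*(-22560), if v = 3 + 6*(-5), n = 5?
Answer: 29900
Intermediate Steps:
v = -27 (v = 3 - 30 = -27)
Y(l) = 10 + 2*l²
J(d, U) = 7340 (J(d, U) = (10 + 2*(-27)²)*5 = (10 + 2*729)*5 = (10 + 1458)*5 = 1468*5 = 7340)
J(-200, -26) - 1*(-22560) = 7340 - 1*(-22560) = 7340 + 22560 = 29900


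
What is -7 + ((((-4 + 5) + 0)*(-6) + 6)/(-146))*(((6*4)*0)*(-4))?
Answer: -7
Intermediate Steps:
-7 + ((((-4 + 5) + 0)*(-6) + 6)/(-146))*(((6*4)*0)*(-4)) = -7 + (((1 + 0)*(-6) + 6)*(-1/146))*((24*0)*(-4)) = -7 + ((1*(-6) + 6)*(-1/146))*(0*(-4)) = -7 + ((-6 + 6)*(-1/146))*0 = -7 + (0*(-1/146))*0 = -7 + 0*0 = -7 + 0 = -7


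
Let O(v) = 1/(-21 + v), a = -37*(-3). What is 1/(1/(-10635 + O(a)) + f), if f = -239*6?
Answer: -957149/1372551756 ≈ -0.00069735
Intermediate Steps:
f = -1434
a = 111
1/(1/(-10635 + O(a)) + f) = 1/(1/(-10635 + 1/(-21 + 111)) - 1434) = 1/(1/(-10635 + 1/90) - 1434) = 1/(1/(-957149/90) - 1434) = 1/(-90/957149 - 1434) = 1/(-1372551756/957149) = -957149/1372551756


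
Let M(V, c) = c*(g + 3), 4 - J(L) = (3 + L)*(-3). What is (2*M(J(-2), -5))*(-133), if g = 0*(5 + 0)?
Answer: 3990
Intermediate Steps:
J(L) = 13 + 3*L (J(L) = 4 - (3 + L)*(-3) = 4 - (-9 - 3*L) = 4 + (9 + 3*L) = 13 + 3*L)
g = 0 (g = 0*5 = 0)
M(V, c) = 3*c (M(V, c) = c*(0 + 3) = c*3 = 3*c)
(2*M(J(-2), -5))*(-133) = (2*(3*(-5)))*(-133) = (2*(-15))*(-133) = -30*(-133) = 3990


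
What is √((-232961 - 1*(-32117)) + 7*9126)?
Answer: 3*I*√15218 ≈ 370.08*I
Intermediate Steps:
√((-232961 - 1*(-32117)) + 7*9126) = √((-232961 + 32117) + 63882) = √(-200844 + 63882) = √(-136962) = 3*I*√15218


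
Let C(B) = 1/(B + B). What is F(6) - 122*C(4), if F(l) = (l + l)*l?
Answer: 227/4 ≈ 56.750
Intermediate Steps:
F(l) = 2*l**2 (F(l) = (2*l)*l = 2*l**2)
C(B) = 1/(2*B)
F(6) - 122*C(4) = 2*6**2 - 61/4 = 2*36 - 61/4 = 72 - 122*1/8 = 72 - 61/4 = 227/4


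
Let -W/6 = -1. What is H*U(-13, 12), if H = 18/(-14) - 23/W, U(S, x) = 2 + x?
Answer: -215/3 ≈ -71.667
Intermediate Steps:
W = 6 (W = -6*(-1) = 6)
H = -215/42 (H = 18/(-14) - 23/6 = 18*(-1/14) - 23*1/6 = -9/7 - 23/6 = -215/42 ≈ -5.1190)
H*U(-13, 12) = -215*(2 + 12)/42 = -215/42*14 = -215/3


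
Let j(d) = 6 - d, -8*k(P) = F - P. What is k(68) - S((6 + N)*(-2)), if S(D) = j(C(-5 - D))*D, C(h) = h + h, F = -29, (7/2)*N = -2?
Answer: -19567/392 ≈ -49.916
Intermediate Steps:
N = -4/7 (N = (2/7)*(-2) = -4/7 ≈ -0.57143)
C(h) = 2*h
k(P) = 29/8 + P/8 (k(P) = -(-29 - P)/8 = 29/8 + P/8)
S(D) = D*(16 + 2*D) (S(D) = (6 - 2*(-5 - D))*D = (6 - (-10 - 2*D))*D = (6 + (10 + 2*D))*D = (16 + 2*D)*D = D*(16 + 2*D))
k(68) - S((6 + N)*(-2)) = (29/8 + (⅛)*68) - 2*(6 - 4/7)*(-2)*(8 + (6 - 4/7)*(-2)) = (29/8 + 17/2) - 2*(38/7)*(-2)*(8 + (38/7)*(-2)) = 97/8 - 2*(-76)*(8 - 76/7)/7 = 97/8 - 2*(-76)*(-20)/(7*7) = 97/8 - 1*3040/49 = 97/8 - 3040/49 = -19567/392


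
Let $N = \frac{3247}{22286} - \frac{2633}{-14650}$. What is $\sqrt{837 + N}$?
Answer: $\frac{4 \sqrt{13946133099009958}}{16324495} \approx 28.937$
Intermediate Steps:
$N = \frac{26561897}{81622475}$ ($N = 3247 \cdot \frac{1}{22286} - - \frac{2633}{14650} = \frac{3247}{22286} + \frac{2633}{14650} = \frac{26561897}{81622475} \approx 0.32542$)
$\sqrt{837 + N} = \sqrt{837 + \frac{26561897}{81622475}} = \sqrt{\frac{68344573472}{81622475}} = \frac{4 \sqrt{13946133099009958}}{16324495}$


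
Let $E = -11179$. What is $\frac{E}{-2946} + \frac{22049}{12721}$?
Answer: $\frac{207164413}{37476066} \approx 5.5279$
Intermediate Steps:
$\frac{E}{-2946} + \frac{22049}{12721} = - \frac{11179}{-2946} + \frac{22049}{12721} = \left(-11179\right) \left(- \frac{1}{2946}\right) + 22049 \cdot \frac{1}{12721} = \frac{11179}{2946} + \frac{22049}{12721} = \frac{207164413}{37476066}$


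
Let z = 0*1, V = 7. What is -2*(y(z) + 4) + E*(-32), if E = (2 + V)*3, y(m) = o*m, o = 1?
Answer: -872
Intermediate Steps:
z = 0
y(m) = m (y(m) = 1*m = m)
E = 27 (E = (2 + 7)*3 = 9*3 = 27)
-2*(y(z) + 4) + E*(-32) = -2*(0 + 4) + 27*(-32) = -2*4 - 864 = -8 - 864 = -872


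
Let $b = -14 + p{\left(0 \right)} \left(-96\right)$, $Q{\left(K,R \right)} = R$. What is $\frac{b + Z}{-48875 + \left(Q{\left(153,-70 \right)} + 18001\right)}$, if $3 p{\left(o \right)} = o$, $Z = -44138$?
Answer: $\frac{5519}{3868} \approx 1.4268$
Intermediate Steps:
$p{\left(o \right)} = \frac{o}{3}$
$b = -14$ ($b = -14 + \frac{1}{3} \cdot 0 \left(-96\right) = -14 + 0 \left(-96\right) = -14 + 0 = -14$)
$\frac{b + Z}{-48875 + \left(Q{\left(153,-70 \right)} + 18001\right)} = \frac{-14 - 44138}{-48875 + \left(-70 + 18001\right)} = - \frac{44152}{-48875 + 17931} = - \frac{44152}{-30944} = \left(-44152\right) \left(- \frac{1}{30944}\right) = \frac{5519}{3868}$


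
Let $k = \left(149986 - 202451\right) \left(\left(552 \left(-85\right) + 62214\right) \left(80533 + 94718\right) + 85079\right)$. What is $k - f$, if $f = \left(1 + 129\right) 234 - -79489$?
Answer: $-140625815356854$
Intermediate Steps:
$k = -140625815246945$ ($k = - 52465 \left(\left(-46920 + 62214\right) 175251 + 85079\right) = - 52465 \left(15294 \cdot 175251 + 85079\right) = - 52465 \left(2680288794 + 85079\right) = \left(-52465\right) 2680373873 = -140625815246945$)
$f = 109909$ ($f = 130 \cdot 234 + 79489 = 30420 + 79489 = 109909$)
$k - f = -140625815246945 - 109909 = -140625815356854$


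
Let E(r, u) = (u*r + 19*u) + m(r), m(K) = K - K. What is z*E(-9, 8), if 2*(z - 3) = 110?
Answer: 4640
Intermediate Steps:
m(K) = 0
z = 58 (z = 3 + (½)*110 = 3 + 55 = 58)
E(r, u) = 19*u + r*u (E(r, u) = (u*r + 19*u) + 0 = (r*u + 19*u) + 0 = (19*u + r*u) + 0 = 19*u + r*u)
z*E(-9, 8) = 58*(8*(19 - 9)) = 58*(8*10) = 58*80 = 4640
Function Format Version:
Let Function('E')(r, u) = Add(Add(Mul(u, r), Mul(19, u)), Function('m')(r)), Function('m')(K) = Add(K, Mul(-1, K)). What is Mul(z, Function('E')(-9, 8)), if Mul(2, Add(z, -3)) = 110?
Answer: 4640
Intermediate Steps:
Function('m')(K) = 0
z = 58 (z = Add(3, Mul(Rational(1, 2), 110)) = Add(3, 55) = 58)
Function('E')(r, u) = Add(Mul(19, u), Mul(r, u)) (Function('E')(r, u) = Add(Add(Mul(u, r), Mul(19, u)), 0) = Add(Add(Mul(r, u), Mul(19, u)), 0) = Add(Add(Mul(19, u), Mul(r, u)), 0) = Add(Mul(19, u), Mul(r, u)))
Mul(z, Function('E')(-9, 8)) = Mul(58, Mul(8, Add(19, -9))) = Mul(58, Mul(8, 10)) = Mul(58, 80) = 4640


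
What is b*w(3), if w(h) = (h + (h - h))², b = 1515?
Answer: 13635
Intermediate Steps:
w(h) = h² (w(h) = (h + 0)² = h²)
b*w(3) = 1515*3² = 1515*9 = 13635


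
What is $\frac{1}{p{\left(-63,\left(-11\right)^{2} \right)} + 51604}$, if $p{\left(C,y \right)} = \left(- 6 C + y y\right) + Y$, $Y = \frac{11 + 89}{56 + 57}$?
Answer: $\frac{113}{7528499} \approx 1.501 \cdot 10^{-5}$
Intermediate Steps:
$Y = \frac{100}{113} \approx 0.88496$
$p{\left(C,y \right)} = \frac{100}{113} + y^{2} - 6 C$ ($p{\left(C,y \right)} = \left(- 6 C + y y\right) + \frac{100}{113} = \left(- 6 C + y^{2}\right) + \frac{100}{113} = \left(y^{2} - 6 C\right) + \frac{100}{113} = \frac{100}{113} + y^{2} - 6 C$)
$\frac{1}{p{\left(-63,\left(-11\right)^{2} \right)} + 51604} = \frac{1}{\left(\frac{100}{113} + \left(\left(-11\right)^{2}\right)^{2} - -378\right) + 51604} = \frac{1}{\left(\frac{100}{113} + 121^{2} + 378\right) + 51604} = \frac{1}{\left(\frac{100}{113} + 14641 + 378\right) + 51604} = \frac{1}{\frac{1697247}{113} + 51604} = \frac{1}{\frac{7528499}{113}} = \frac{113}{7528499}$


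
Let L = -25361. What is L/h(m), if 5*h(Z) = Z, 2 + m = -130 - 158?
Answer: 25361/58 ≈ 437.26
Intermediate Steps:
m = -290 (m = -2 + (-130 - 158) = -2 - 288 = -290)
h(Z) = Z/5
L/h(m) = -25361/((1/5)*(-290)) = -25361/(-58) = -25361*(-1/58) = 25361/58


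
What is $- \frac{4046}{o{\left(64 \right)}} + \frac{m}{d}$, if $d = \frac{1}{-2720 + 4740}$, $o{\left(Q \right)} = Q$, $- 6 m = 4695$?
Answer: $- \frac{50582823}{32} \approx -1.5807 \cdot 10^{6}$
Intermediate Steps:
$m = - \frac{1565}{2}$ ($m = \left(- \frac{1}{6}\right) 4695 = - \frac{1565}{2} \approx -782.5$)
$d = \frac{1}{2020} \approx 0.00049505$
$- \frac{4046}{o{\left(64 \right)}} + \frac{m}{d} = - \frac{4046}{64} - \frac{1565 \frac{1}{\frac{1}{2020}}}{2} = \left(-4046\right) \frac{1}{64} - 1580650 = - \frac{2023}{32} - 1580650 = - \frac{50582823}{32}$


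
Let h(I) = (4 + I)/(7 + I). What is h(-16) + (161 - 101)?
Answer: 184/3 ≈ 61.333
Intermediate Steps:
h(I) = (4 + I)/(7 + I)
h(-16) + (161 - 101) = (4 - 16)/(7 - 16) + (161 - 101) = -12/(-9) + 60 = -⅑*(-12) + 60 = 4/3 + 60 = 184/3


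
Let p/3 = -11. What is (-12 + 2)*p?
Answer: 330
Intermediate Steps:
p = -33 (p = 3*(-11) = -33)
(-12 + 2)*p = (-12 + 2)*(-33) = -10*(-33) = 330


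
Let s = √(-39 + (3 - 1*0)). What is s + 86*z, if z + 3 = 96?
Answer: 7998 + 6*I ≈ 7998.0 + 6.0*I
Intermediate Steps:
z = 93 (z = -3 + 96 = 93)
s = 6*I (s = √(-39 + (3 + 0)) = √(-39 + 3) = √(-36) = 6*I ≈ 6.0*I)
s + 86*z = 6*I + 86*93 = 6*I + 7998 = 7998 + 6*I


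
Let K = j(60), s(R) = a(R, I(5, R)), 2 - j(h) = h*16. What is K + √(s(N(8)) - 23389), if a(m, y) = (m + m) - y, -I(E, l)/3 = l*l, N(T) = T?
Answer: -958 + I*√23181 ≈ -958.0 + 152.25*I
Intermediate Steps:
j(h) = 2 - 16*h (j(h) = 2 - h*16 = 2 - 16*h)
I(E, l) = -3*l² (I(E, l) = -3*l*l = -3*l²)
a(m, y) = -y + 2*m (a(m, y) = 2*m - y = -y + 2*m)
s(R) = 2*R + 3*R² (s(R) = -(-3)*R² + 2*R = 3*R² + 2*R = 2*R + 3*R²)
K = -958 (K = 2 - 16*60 = 2 - 960 = -958)
K + √(s(N(8)) - 23389) = -958 + √(8*(2 + 3*8) - 23389) = -958 + √(8*(2 + 24) - 23389) = -958 + √(8*26 - 23389) = -958 + √(208 - 23389) = -958 + √(-23181) = -958 + I*√23181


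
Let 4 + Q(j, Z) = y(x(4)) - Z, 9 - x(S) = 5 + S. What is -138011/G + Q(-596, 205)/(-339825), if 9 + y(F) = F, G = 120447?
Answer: -15624443543/13643633925 ≈ -1.1452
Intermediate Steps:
x(S) = 4 - S (x(S) = 9 - (5 + S) = 9 + (-5 - S) = 4 - S)
y(F) = -9 + F
Q(j, Z) = -13 - Z (Q(j, Z) = -4 + ((-9 + (4 - 1*4)) - Z) = -4 + ((-9 + (4 - 4)) - Z) = -4 + ((-9 + 0) - Z) = -4 + (-9 - Z) = -13 - Z)
-138011/G + Q(-596, 205)/(-339825) = -138011/120447 + (-13 - 1*205)/(-339825) = -138011*1/120447 + (-13 - 205)*(-1/339825) = -138011/120447 - 218*(-1/339825) = -138011/120447 + 218/339825 = -15624443543/13643633925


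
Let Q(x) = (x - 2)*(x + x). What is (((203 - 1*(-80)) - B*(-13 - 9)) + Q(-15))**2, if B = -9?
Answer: 354025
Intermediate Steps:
Q(x) = 2*x*(-2 + x) (Q(x) = (-2 + x)*(2*x) = 2*x*(-2 + x))
(((203 - 1*(-80)) - B*(-13 - 9)) + Q(-15))**2 = (((203 - 1*(-80)) - (-9)*(-13 - 9)) + 2*(-15)*(-2 - 15))**2 = (((203 + 80) - (-9)*(-22)) + 2*(-15)*(-17))**2 = ((283 - 1*198) + 510)**2 = ((283 - 198) + 510)**2 = (85 + 510)**2 = 595**2 = 354025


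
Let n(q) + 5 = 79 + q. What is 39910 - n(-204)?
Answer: 40040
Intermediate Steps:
n(q) = 74 + q (n(q) = -5 + (79 + q) = 74 + q)
39910 - n(-204) = 39910 - (74 - 204) = 39910 - 1*(-130) = 39910 + 130 = 40040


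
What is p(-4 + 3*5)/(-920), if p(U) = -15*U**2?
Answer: 363/184 ≈ 1.9728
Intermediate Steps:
p(-4 + 3*5)/(-920) = -15*(-4 + 3*5)**2/(-920) = -15*(-4 + 15)**2*(-1/920) = -15*11**2*(-1/920) = -15*121*(-1/920) = -1815*(-1/920) = 363/184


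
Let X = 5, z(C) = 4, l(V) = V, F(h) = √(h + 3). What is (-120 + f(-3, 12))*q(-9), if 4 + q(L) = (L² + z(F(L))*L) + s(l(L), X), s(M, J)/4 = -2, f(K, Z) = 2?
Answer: -3894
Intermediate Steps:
F(h) = √(3 + h)
s(M, J) = -8 (s(M, J) = 4*(-2) = -8)
q(L) = -12 + L² + 4*L (q(L) = -4 + ((L² + 4*L) - 8) = -4 + (-8 + L² + 4*L) = -12 + L² + 4*L)
(-120 + f(-3, 12))*q(-9) = (-120 + 2)*(-12 + (-9)² + 4*(-9)) = -118*(-12 + 81 - 36) = -118*33 = -3894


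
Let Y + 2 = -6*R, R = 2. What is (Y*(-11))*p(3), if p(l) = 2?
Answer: 308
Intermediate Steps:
Y = -14 (Y = -2 - 6*2 = -2 - 12 = -14)
(Y*(-11))*p(3) = -14*(-11)*2 = 154*2 = 308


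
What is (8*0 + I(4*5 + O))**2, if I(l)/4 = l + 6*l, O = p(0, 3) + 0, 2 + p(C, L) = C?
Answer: 254016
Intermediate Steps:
p(C, L) = -2 + C
O = -2 (O = (-2 + 0) + 0 = -2 + 0 = -2)
I(l) = 28*l (I(l) = 4*(l + 6*l) = 4*(7*l) = 28*l)
(8*0 + I(4*5 + O))**2 = (8*0 + 28*(4*5 - 2))**2 = (0 + 28*(20 - 2))**2 = (0 + 28*18)**2 = (0 + 504)**2 = 504**2 = 254016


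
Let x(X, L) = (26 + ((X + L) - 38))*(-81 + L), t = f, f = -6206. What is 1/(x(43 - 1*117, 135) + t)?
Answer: -1/3560 ≈ -0.00028090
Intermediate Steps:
t = -6206
x(X, L) = (-81 + L)*(-12 + L + X) (x(X, L) = (26 + ((L + X) - 38))*(-81 + L) = (26 + (-38 + L + X))*(-81 + L) = (-12 + L + X)*(-81 + L) = (-81 + L)*(-12 + L + X))
1/(x(43 - 1*117, 135) + t) = 1/((972 + 135² - 93*135 - 81*(43 - 1*117) + 135*(43 - 1*117)) - 6206) = 1/((972 + 18225 - 12555 - 81*(43 - 117) + 135*(43 - 117)) - 6206) = 1/((972 + 18225 - 12555 - 81*(-74) + 135*(-74)) - 6206) = 1/((972 + 18225 - 12555 + 5994 - 9990) - 6206) = 1/(2646 - 6206) = 1/(-3560) = -1/3560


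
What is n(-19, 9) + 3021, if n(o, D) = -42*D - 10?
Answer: 2633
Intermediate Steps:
n(o, D) = -10 - 42*D
n(-19, 9) + 3021 = (-10 - 42*9) + 3021 = (-10 - 378) + 3021 = -388 + 3021 = 2633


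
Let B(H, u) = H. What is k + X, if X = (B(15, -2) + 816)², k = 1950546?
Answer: 2641107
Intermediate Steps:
X = 690561 (X = (15 + 816)² = 831² = 690561)
k + X = 1950546 + 690561 = 2641107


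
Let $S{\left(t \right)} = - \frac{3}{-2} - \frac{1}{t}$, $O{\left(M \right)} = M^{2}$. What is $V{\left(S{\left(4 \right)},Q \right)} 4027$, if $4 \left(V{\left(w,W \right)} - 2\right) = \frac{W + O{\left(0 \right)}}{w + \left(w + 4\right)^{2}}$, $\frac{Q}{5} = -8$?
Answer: $\frac{3068574}{461} \approx 6656.3$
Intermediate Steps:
$Q = -40$ ($Q = 5 \left(-8\right) = -40$)
$S{\left(t \right)} = \frac{3}{2} - \frac{1}{t}$ ($S{\left(t \right)} = \left(-3\right) \left(- \frac{1}{2}\right) - \frac{1}{t} = \frac{3}{2} - \frac{1}{t}$)
$V{\left(w,W \right)} = 2 + \frac{W}{4 \left(w + \left(4 + w\right)^{2}\right)}$ ($V{\left(w,W \right)} = 2 + \frac{\left(W + 0^{2}\right) \frac{1}{w + \left(w + 4\right)^{2}}}{4} = 2 + \frac{\left(W + 0\right) \frac{1}{w + \left(4 + w\right)^{2}}}{4} = 2 + \frac{W \frac{1}{w + \left(4 + w\right)^{2}}}{4} = 2 + \frac{W}{4 \left(w + \left(4 + w\right)^{2}\right)}$)
$V{\left(S{\left(4 \right)},Q \right)} 4027 = \frac{2 \left(\frac{3}{2} - \frac{1}{4}\right) + 2 \left(4 + \left(\frac{3}{2} - \frac{1}{4}\right)\right)^{2} + \frac{1}{4} \left(-40\right)}{\left(\frac{3}{2} - \frac{1}{4}\right) + \left(4 + \left(\frac{3}{2} - \frac{1}{4}\right)\right)^{2}} \cdot 4027 = \frac{2 \left(\frac{3}{2} - \frac{1}{4}\right) + 2 \left(4 + \left(\frac{3}{2} - \frac{1}{4}\right)\right)^{2} - 10}{\left(\frac{3}{2} - \frac{1}{4}\right) + \left(4 + \left(\frac{3}{2} - \frac{1}{4}\right)\right)^{2}} \cdot 4027 = \frac{2 \cdot \frac{5}{4} + 2 \left(4 + \frac{5}{4}\right)^{2} - 10}{\frac{5}{4} + \left(4 + \frac{5}{4}\right)^{2}} \cdot 4027 = \frac{\frac{5}{2} + 2 \left(\frac{21}{4}\right)^{2} - 10}{\frac{5}{4} + \left(\frac{21}{4}\right)^{2}} \cdot 4027 = \frac{\frac{5}{2} + 2 \cdot \frac{441}{16} - 10}{\frac{5}{4} + \frac{441}{16}} \cdot 4027 = \frac{\frac{5}{2} + \frac{441}{8} - 10}{\frac{461}{16}} \cdot 4027 = \frac{16}{461} \cdot \frac{381}{8} \cdot 4027 = \frac{762}{461} \cdot 4027 = \frac{3068574}{461}$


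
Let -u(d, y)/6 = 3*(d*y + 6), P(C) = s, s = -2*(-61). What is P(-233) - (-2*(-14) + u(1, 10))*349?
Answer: 90862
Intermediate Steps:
s = 122
P(C) = 122
u(d, y) = -108 - 18*d*y (u(d, y) = -18*(d*y + 6) = -18*(6 + d*y) = -6*(18 + 3*d*y) = -108 - 18*d*y)
P(-233) - (-2*(-14) + u(1, 10))*349 = 122 - (-2*(-14) + (-108 - 18*1*10))*349 = 122 - (28 + (-108 - 180))*349 = 122 - (28 - 288)*349 = 122 - (-260)*349 = 122 - 1*(-90740) = 122 + 90740 = 90862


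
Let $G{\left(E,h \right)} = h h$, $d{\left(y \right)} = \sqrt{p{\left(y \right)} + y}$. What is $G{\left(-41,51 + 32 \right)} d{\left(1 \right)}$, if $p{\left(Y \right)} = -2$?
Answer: $6889 i \approx 6889.0 i$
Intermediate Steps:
$d{\left(y \right)} = \sqrt{-2 + y}$
$G{\left(E,h \right)} = h^{2}$
$G{\left(-41,51 + 32 \right)} d{\left(1 \right)} = \left(51 + 32\right)^{2} \sqrt{-2 + 1} = 83^{2} \sqrt{-1} = 6889 i$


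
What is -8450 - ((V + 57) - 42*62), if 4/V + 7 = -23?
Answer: -88543/15 ≈ -5902.9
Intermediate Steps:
V = -2/15 (V = 4/(-7 - 23) = 4/(-30) = 4*(-1/30) = -2/15 ≈ -0.13333)
-8450 - ((V + 57) - 42*62) = -8450 - ((-2/15 + 57) - 42*62) = -8450 - (853/15 - 2604) = -8450 - 1*(-38207/15) = -8450 + 38207/15 = -88543/15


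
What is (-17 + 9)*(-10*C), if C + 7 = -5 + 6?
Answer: -480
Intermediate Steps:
C = -6 (C = -7 + (-5 + 6) = -7 + 1 = -6)
(-17 + 9)*(-10*C) = (-17 + 9)*(-10*(-6)) = -8*60 = -480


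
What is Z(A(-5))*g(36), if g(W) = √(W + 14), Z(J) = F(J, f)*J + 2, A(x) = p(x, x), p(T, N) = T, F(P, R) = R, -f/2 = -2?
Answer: -90*√2 ≈ -127.28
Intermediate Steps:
f = 4 (f = -2*(-2) = 4)
A(x) = x
Z(J) = 2 + 4*J (Z(J) = 4*J + 2 = 2 + 4*J)
g(W) = √(14 + W)
Z(A(-5))*g(36) = (2 + 4*(-5))*√(14 + 36) = (2 - 20)*√50 = -90*√2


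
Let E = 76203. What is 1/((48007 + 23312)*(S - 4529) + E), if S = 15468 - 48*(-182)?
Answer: 1/1403277528 ≈ 7.1262e-10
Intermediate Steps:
S = 24204 (S = 15468 + 8736 = 24204)
1/((48007 + 23312)*(S - 4529) + E) = 1/((48007 + 23312)*(24204 - 4529) + 76203) = 1/(71319*19675 + 76203) = 1/(1403201325 + 76203) = 1/1403277528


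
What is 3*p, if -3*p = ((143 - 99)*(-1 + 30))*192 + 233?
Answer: -245225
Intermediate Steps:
p = -245225/3 (p = -(((143 - 99)*(-1 + 30))*192 + 233)/3 = -((44*29)*192 + 233)/3 = -(1276*192 + 233)/3 = -(244992 + 233)/3 = -1/3*245225 = -245225/3 ≈ -81742.)
3*p = 3*(-245225/3) = -245225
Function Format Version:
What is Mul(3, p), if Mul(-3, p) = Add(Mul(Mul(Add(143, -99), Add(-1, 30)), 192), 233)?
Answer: -245225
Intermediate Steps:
p = Rational(-245225, 3) (p = Mul(Rational(-1, 3), Add(Mul(Mul(Add(143, -99), Add(-1, 30)), 192), 233)) = Mul(Rational(-1, 3), Add(Mul(Mul(44, 29), 192), 233)) = Mul(Rational(-1, 3), Add(Mul(1276, 192), 233)) = Mul(Rational(-1, 3), Add(244992, 233)) = Mul(Rational(-1, 3), 245225) = Rational(-245225, 3) ≈ -81742.)
Mul(3, p) = Mul(3, Rational(-245225, 3)) = -245225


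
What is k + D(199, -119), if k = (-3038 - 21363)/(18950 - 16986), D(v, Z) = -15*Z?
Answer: 3481339/1964 ≈ 1772.6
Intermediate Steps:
k = -24401/1964 ≈ -12.424
k + D(199, -119) = -24401/1964 - 15*(-119) = -24401/1964 + 1785 = 3481339/1964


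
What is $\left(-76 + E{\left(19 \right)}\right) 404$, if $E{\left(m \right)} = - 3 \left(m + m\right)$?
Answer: $-76760$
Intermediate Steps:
$E{\left(m \right)} = - 6 m$ ($E{\left(m \right)} = - 3 \cdot 2 m = - 6 m$)
$\left(-76 + E{\left(19 \right)}\right) 404 = \left(-76 - 114\right) 404 = \left(-190\right) 404 = -76760$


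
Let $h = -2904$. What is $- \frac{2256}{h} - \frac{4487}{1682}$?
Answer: $- \frac{384819}{203522} \approx -1.8908$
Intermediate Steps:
$- \frac{2256}{h} - \frac{4487}{1682} = - \frac{2256}{-2904} - \frac{4487}{1682} = \left(-2256\right) \left(- \frac{1}{2904}\right) - \frac{4487}{1682} = \frac{94}{121} - \frac{4487}{1682} = - \frac{384819}{203522}$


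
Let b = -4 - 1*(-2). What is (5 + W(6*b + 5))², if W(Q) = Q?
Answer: 4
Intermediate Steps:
b = -2 (b = -4 + 2 = -2)
(5 + W(6*b + 5))² = (5 + (6*(-2) + 5))² = (5 + (-12 + 5))² = (5 - 7)² = (-2)² = 4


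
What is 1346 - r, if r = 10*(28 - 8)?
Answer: 1146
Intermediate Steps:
r = 200 (r = 10*20 = 200)
1346 - r = 1346 - 1*200 = 1346 - 200 = 1146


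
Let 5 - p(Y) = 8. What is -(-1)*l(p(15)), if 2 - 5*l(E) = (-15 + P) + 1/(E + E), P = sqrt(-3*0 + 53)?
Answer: 103/30 - sqrt(53)/5 ≈ 1.9773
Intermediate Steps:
p(Y) = -3 (p(Y) = 5 - 1*8 = 5 - 8 = -3)
P = sqrt(53) (P = sqrt(0 + 53) = sqrt(53) ≈ 7.2801)
l(E) = 17/5 - sqrt(53)/5 - 1/(10*E) (l(E) = 2/5 - ((-15 + sqrt(53)) + 1/(E + E))/5 = 2/5 - ((-15 + sqrt(53)) + 1/(2*E))/5 = 2/5 - (-15 + sqrt(53) + 1/(2*E))/5 = 2/5 + (3 - sqrt(53)/5 - 1/(10*E)) = 17/5 - sqrt(53)/5 - 1/(10*E))
-(-1)*l(p(15)) = -(-1)*(1/10)*(-1 + 2*(-3)*(17 - sqrt(53)))/(-3) = -(-1)*(1/10)*(-1/3)*(-1 + (-102 + 6*sqrt(53))) = -(-1)*(1/10)*(-1/3)*(-103 + 6*sqrt(53)) = -(-1)*(103/30 - sqrt(53)/5) = -(-103/30 + sqrt(53)/5) = 103/30 - sqrt(53)/5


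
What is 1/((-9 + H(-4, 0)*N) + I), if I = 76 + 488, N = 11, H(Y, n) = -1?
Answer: 1/544 ≈ 0.0018382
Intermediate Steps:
I = 564
1/((-9 + H(-4, 0)*N) + I) = 1/((-9 - 1*11) + 564) = 1/((-9 - 11) + 564) = 1/(-20 + 564) = 1/544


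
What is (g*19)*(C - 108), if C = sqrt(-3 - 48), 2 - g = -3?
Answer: -10260 + 95*I*sqrt(51) ≈ -10260.0 + 678.44*I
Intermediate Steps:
g = 5 (g = 2 - 1*(-3) = 2 + 3 = 5)
C = I*sqrt(51) (C = sqrt(-51) = I*sqrt(51) ≈ 7.1414*I)
(g*19)*(C - 108) = (5*19)*(I*sqrt(51) - 108) = 95*(-108 + I*sqrt(51)) = -10260 + 95*I*sqrt(51)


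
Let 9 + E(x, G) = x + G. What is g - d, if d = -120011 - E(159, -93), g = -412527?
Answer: -292459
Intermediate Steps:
E(x, G) = -9 + G + x (E(x, G) = -9 + (x + G) = -9 + (G + x) = -9 + G + x)
d = -120068 (d = -120011 - (-9 - 93 + 159) = -120011 - 1*57 = -120011 - 57 = -120068)
g - d = -412527 - 1*(-120068) = -412527 + 120068 = -292459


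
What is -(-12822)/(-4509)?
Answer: -4274/1503 ≈ -2.8436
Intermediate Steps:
-(-12822)/(-4509) = -(-12822)*(-1)/4509 = -1*4274/1503 = -4274/1503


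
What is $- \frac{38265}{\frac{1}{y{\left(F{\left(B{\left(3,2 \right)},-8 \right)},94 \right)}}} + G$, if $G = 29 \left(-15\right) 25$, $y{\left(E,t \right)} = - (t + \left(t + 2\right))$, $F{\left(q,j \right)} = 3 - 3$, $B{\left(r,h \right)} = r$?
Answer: $7259475$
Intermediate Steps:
$F{\left(q,j \right)} = 0$ ($F{\left(q,j \right)} = 3 - 3 = 0$)
$y{\left(E,t \right)} = -2 - 2 t$ ($y{\left(E,t \right)} = - (t + \left(2 + t\right)) = - (2 + 2 t) = -2 - 2 t$)
$G = -10875$ ($G = \left(-435\right) 25 = -10875$)
$- \frac{38265}{\frac{1}{y{\left(F{\left(B{\left(3,2 \right)},-8 \right)},94 \right)}}} + G = - \frac{38265}{\frac{1}{-2 - 188}} - 10875 = - \frac{38265}{\frac{1}{-190}} - 10875 = - \frac{38265}{- \frac{1}{190}} - 10875 = \left(-38265\right) \left(-190\right) - 10875 = 7270350 - 10875 = 7259475$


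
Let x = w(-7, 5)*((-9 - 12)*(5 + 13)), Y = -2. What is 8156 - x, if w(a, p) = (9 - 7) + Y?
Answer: 8156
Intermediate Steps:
w(a, p) = 0 (w(a, p) = (9 - 7) - 2 = 2 - 2 = 0)
x = 0 (x = 0*((-9 - 12)*(5 + 13)) = 0*(-21*18) = 0*(-378) = 0)
8156 - x = 8156 - 1*0 = 8156 + 0 = 8156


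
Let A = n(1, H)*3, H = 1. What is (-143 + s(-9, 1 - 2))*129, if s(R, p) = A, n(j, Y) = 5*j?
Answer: -16512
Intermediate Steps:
A = 15 (A = (5*1)*3 = 5*3 = 15)
s(R, p) = 15
(-143 + s(-9, 1 - 2))*129 = (-143 + 15)*129 = -128*129 = -16512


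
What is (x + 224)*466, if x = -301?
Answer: -35882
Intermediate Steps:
(x + 224)*466 = (-301 + 224)*466 = -77*466 = -35882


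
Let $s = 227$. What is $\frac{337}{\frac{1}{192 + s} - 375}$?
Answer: $- \frac{141203}{157124} \approx -0.89867$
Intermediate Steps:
$\frac{337}{\frac{1}{192 + s} - 375} = \frac{337}{\frac{1}{192 + 227} - 375} = \frac{337}{\frac{1}{419} - 375} = \frac{337}{- \frac{157124}{419}} = 337 \left(- \frac{419}{157124}\right) = - \frac{141203}{157124}$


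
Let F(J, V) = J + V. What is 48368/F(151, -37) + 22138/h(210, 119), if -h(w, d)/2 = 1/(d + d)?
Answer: -150137870/57 ≈ -2.6340e+6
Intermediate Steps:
h(w, d) = -1/d (h(w, d) = -2/(d + d) = -2*1/(2*d) = -1/d)
48368/F(151, -37) + 22138/h(210, 119) = 48368/(151 - 37) + 22138/((-1/119)) = 48368/114 + 22138/((-1*1/119)) = 48368*(1/114) + 22138/(-1/119) = 24184/57 + 22138*(-119) = 24184/57 - 2634422 = -150137870/57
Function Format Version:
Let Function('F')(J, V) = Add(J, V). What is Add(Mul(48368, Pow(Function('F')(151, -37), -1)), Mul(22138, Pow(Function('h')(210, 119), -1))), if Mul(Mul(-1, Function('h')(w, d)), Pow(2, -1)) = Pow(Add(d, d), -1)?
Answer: Rational(-150137870, 57) ≈ -2.6340e+6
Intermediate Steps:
Function('h')(w, d) = Mul(-1, Pow(d, -1)) (Function('h')(w, d) = Mul(-2, Pow(Add(d, d), -1)) = Mul(-2, Pow(Mul(2, d), -1)) = Mul(-2, Mul(Rational(1, 2), Pow(d, -1))) = Mul(-1, Pow(d, -1)))
Add(Mul(48368, Pow(Function('F')(151, -37), -1)), Mul(22138, Pow(Function('h')(210, 119), -1))) = Add(Mul(48368, Pow(Add(151, -37), -1)), Mul(22138, Pow(Mul(-1, Pow(119, -1)), -1))) = Add(Mul(48368, Pow(114, -1)), Mul(22138, Pow(Mul(-1, Rational(1, 119)), -1))) = Add(Mul(48368, Rational(1, 114)), Mul(22138, Pow(Rational(-1, 119), -1))) = Add(Rational(24184, 57), Mul(22138, -119)) = Add(Rational(24184, 57), -2634422) = Rational(-150137870, 57)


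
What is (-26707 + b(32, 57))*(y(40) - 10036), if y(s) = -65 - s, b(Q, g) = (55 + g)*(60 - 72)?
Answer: 284465191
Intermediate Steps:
b(Q, g) = -660 - 12*g (b(Q, g) = (55 + g)*(-12) = -660 - 12*g)
(-26707 + b(32, 57))*(y(40) - 10036) = (-26707 + (-660 - 12*57))*((-65 - 1*40) - 10036) = (-26707 + (-660 - 684))*((-65 - 40) - 10036) = (-26707 - 1344)*(-105 - 10036) = -28051*(-10141) = 284465191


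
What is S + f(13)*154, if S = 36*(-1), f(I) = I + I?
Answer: 3968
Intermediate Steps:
f(I) = 2*I
S = -36
S + f(13)*154 = -36 + (2*13)*154 = -36 + 26*154 = -36 + 4004 = 3968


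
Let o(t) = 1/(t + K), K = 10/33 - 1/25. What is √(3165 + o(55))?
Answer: √1644725757990/22796 ≈ 56.258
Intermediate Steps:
K = 217/825 (K = 10*(1/33) - 1*1/25 = 10/33 - 1/25 = 217/825 ≈ 0.26303)
o(t) = 1/(217/825 + t) (o(t) = 1/(t + 217/825) = 1/(217/825 + t))
√(3165 + o(55)) = √(3165 + 825/(217 + 825*55)) = √(3165 + 825/(217 + 45375)) = √(3165 + 825/45592) = √(144299505/45592) = √1644725757990/22796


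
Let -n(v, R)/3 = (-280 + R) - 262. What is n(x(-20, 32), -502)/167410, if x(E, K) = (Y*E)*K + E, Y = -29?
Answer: 1566/83705 ≈ 0.018709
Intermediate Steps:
x(E, K) = E - 29*E*K (x(E, K) = (-29*E)*K + E = -29*E*K + E = E - 29*E*K)
n(v, R) = 1626 - 3*R (n(v, R) = -3*((-280 + R) - 262) = -3*(-542 + R) = 1626 - 3*R)
n(x(-20, 32), -502)/167410 = (1626 - 3*(-502))/167410 = (1626 + 1506)*(1/167410) = 3132*(1/167410) = 1566/83705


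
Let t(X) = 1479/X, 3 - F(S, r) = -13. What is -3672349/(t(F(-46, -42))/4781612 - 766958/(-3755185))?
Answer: -1055041639493224940480/58682283139351 ≈ -1.7979e+7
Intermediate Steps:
F(S, r) = 16 (F(S, r) = 3 - 1*(-13) = 3 + 13 = 16)
-3672349/(t(F(-46, -42))/4781612 - 766958/(-3755185)) = -3672349/((1479/16)/4781612 - 766958/(-3755185)) = -3672349/((1479*(1/16))*(1/4781612) - 766958*(-1/3755185)) = -3672349/((1479/16)*(1/4781612) + 766958/3755185) = -3672349/(1479/76505792 + 766958/3755185) = -3672349/58682283139351/287293402531520 = -3672349*287293402531520/58682283139351 = -1055041639493224940480/58682283139351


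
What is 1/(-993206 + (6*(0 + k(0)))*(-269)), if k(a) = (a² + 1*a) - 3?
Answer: -1/988364 ≈ -1.0118e-6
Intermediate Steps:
k(a) = -3 + a + a² (k(a) = (a² + a) - 3 = (a + a²) - 3 = -3 + a + a²)
1/(-993206 + (6*(0 + k(0)))*(-269)) = 1/(-993206 + (6*(0 + (-3 + 0 + 0²)))*(-269)) = 1/(-993206 + (6*(0 + (-3 + 0 + 0)))*(-269)) = 1/(-993206 + (6*(0 - 3))*(-269)) = 1/(-993206 + (6*(-3))*(-269)) = 1/(-993206 - 18*(-269)) = 1/(-993206 + 4842) = 1/(-988364) = -1/988364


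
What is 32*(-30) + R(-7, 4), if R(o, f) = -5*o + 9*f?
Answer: -889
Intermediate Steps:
32*(-30) + R(-7, 4) = 32*(-30) + (-5*(-7) + 9*4) = -960 + (35 + 36) = -960 + 71 = -889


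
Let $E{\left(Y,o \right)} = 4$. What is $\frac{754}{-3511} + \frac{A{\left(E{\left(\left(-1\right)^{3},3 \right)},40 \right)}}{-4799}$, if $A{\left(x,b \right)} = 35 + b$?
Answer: $- \frac{3881771}{16849289} \approx -0.23038$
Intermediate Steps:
$\frac{754}{-3511} + \frac{A{\left(E{\left(\left(-1\right)^{3},3 \right)},40 \right)}}{-4799} = \frac{754}{-3511} + \frac{35 + 40}{-4799} = 754 \left(- \frac{1}{3511}\right) + 75 \left(- \frac{1}{4799}\right) = - \frac{754}{3511} - \frac{75}{4799} = - \frac{3881771}{16849289}$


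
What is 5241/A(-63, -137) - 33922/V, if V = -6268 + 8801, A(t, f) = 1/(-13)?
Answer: -172614811/2533 ≈ -68146.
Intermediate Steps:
A(t, f) = -1/13
V = 2533
5241/A(-63, -137) - 33922/V = 5241/(-1/13) - 33922/2533 = 5241*(-13) - 33922*1/2533 = -68133 - 33922/2533 = -172614811/2533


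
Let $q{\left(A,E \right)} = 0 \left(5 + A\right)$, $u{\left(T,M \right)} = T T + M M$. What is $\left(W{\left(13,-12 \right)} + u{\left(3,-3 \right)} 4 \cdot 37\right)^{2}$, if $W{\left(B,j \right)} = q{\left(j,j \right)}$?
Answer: $7096896$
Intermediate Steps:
$u{\left(T,M \right)} = M^{2} + T^{2}$ ($u{\left(T,M \right)} = T^{2} + M^{2} = M^{2} + T^{2}$)
$q{\left(A,E \right)} = 0$
$W{\left(B,j \right)} = 0$
$\left(W{\left(13,-12 \right)} + u{\left(3,-3 \right)} 4 \cdot 37\right)^{2} = \left(0 + \left(\left(-3\right)^{2} + 3^{2}\right) 4 \cdot 37\right)^{2} = \left(0 + \left(9 + 9\right) 4 \cdot 37\right)^{2} = \left(0 + 18 \cdot 4 \cdot 37\right)^{2} = \left(0 + 72 \cdot 37\right)^{2} = \left(0 + 2664\right)^{2} = 2664^{2} = 7096896$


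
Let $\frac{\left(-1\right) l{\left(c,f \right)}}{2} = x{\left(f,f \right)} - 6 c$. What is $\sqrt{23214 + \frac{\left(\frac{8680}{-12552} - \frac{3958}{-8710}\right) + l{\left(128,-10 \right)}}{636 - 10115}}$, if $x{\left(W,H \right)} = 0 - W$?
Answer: $\frac{\sqrt{97385487111709770570321270}}{64769959605} \approx 152.36$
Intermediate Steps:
$x{\left(W,H \right)} = - W$
$l{\left(c,f \right)} = 2 f + 12 c$ ($l{\left(c,f \right)} = - 2 \left(- f - 6 c\right) = 2 f + 12 c$)
$\sqrt{23214 + \frac{\left(\frac{8680}{-12552} - \frac{3958}{-8710}\right) + l{\left(128,-10 \right)}}{636 - 10115}} = \sqrt{23214 + \frac{\left(\frac{8680}{-12552} - \frac{3958}{-8710}\right) + \left(2 \left(-10\right) + 12 \cdot 128\right)}{636 - 10115}} = \sqrt{23214 + \frac{\left(8680 \left(- \frac{1}{12552}\right) - - \frac{1979}{4355}\right) + \left(-20 + 1536\right)}{-9479}} = \sqrt{23214 + \left(\left(- \frac{1085}{1569} + \frac{1979}{4355}\right) + 1516\right) \left(- \frac{1}{9479}\right)} = \sqrt{23214 + \left(- \frac{1620124}{6832995} + 1516\right) \left(- \frac{1}{9479}\right)} = \sqrt{23214 + \frac{10357200296}{6832995} \left(- \frac{1}{9479}\right)} = \sqrt{23214 - \frac{10357200296}{64769959605}} = \sqrt{\frac{1503559485070174}{64769959605}} = \frac{\sqrt{97385487111709770570321270}}{64769959605}$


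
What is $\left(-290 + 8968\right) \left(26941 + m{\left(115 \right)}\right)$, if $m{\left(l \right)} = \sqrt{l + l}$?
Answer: $233793998 + 8678 \sqrt{230} \approx 2.3393 \cdot 10^{8}$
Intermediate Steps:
$m{\left(l \right)} = \sqrt{2} \sqrt{l}$ ($m{\left(l \right)} = \sqrt{2 l} = \sqrt{2} \sqrt{l}$)
$\left(-290 + 8968\right) \left(26941 + m{\left(115 \right)}\right) = \left(-290 + 8968\right) \left(26941 + \sqrt{2} \sqrt{115}\right) = 8678 \left(26941 + \sqrt{230}\right) = 233793998 + 8678 \sqrt{230}$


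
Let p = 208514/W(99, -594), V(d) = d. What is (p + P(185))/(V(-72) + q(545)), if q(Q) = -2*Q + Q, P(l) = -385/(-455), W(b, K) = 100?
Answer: -1355891/401050 ≈ -3.3809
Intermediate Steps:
P(l) = 11/13 (P(l) = -385*(-1/455) = 11/13)
q(Q) = -Q
p = 104257/50 (p = 208514/100 = 208514*(1/100) = 104257/50 ≈ 2085.1)
(p + P(185))/(V(-72) + q(545)) = (104257/50 + 11/13)/(-72 - 1*545) = 1355891/(650*(-72 - 545)) = (1355891/650)/(-617) = (1355891/650)*(-1/617) = -1355891/401050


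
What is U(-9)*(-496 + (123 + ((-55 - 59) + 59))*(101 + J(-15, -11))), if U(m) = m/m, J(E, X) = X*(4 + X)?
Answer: 11608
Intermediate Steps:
U(m) = 1
U(-9)*(-496 + (123 + ((-55 - 59) + 59))*(101 + J(-15, -11))) = 1*(-496 + (123 + ((-55 - 59) + 59))*(101 - 11*(4 - 11))) = 1*(-496 + (123 + (-114 + 59))*(101 - 11*(-7))) = 1*(-496 + (123 - 55)*(101 + 77)) = 1*(-496 + 68*178) = 1*(-496 + 12104) = 1*11608 = 11608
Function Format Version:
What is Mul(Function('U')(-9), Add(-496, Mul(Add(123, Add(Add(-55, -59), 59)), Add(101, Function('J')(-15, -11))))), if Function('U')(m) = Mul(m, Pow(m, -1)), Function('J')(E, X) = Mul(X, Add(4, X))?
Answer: 11608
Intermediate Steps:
Function('U')(m) = 1
Mul(Function('U')(-9), Add(-496, Mul(Add(123, Add(Add(-55, -59), 59)), Add(101, Function('J')(-15, -11))))) = Mul(1, Add(-496, Mul(Add(123, Add(Add(-55, -59), 59)), Add(101, Mul(-11, Add(4, -11)))))) = Mul(1, Add(-496, Mul(Add(123, Add(-114, 59)), Add(101, Mul(-11, -7))))) = Mul(1, Add(-496, Mul(Add(123, -55), Add(101, 77)))) = Mul(1, Add(-496, Mul(68, 178))) = Mul(1, Add(-496, 12104)) = Mul(1, 11608) = 11608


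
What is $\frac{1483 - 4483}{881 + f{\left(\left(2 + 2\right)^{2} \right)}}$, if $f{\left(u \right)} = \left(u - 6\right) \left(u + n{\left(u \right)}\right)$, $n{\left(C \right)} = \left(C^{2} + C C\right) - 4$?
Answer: $- \frac{3000}{6121} \approx -0.49012$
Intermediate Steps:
$n{\left(C \right)} = -4 + 2 C^{2}$ ($n{\left(C \right)} = \left(C^{2} + C^{2}\right) - 4 = 2 C^{2} - 4 = -4 + 2 C^{2}$)
$f{\left(u \right)} = \left(-6 + u\right) \left(-4 + u + 2 u^{2}\right)$ ($f{\left(u \right)} = \left(u - 6\right) \left(u + \left(-4 + 2 u^{2}\right)\right) = \left(-6 + u\right) \left(-4 + u + 2 u^{2}\right)$)
$\frac{1483 - 4483}{881 + f{\left(\left(2 + 2\right)^{2} \right)}} = \frac{1483 - 4483}{881 + \left(24 - 11 \left(\left(2 + 2\right)^{2}\right)^{2} - 10 \left(2 + 2\right)^{2} + 2 \left(\left(2 + 2\right)^{2}\right)^{3}\right)} = - \frac{3000}{881 + \left(24 - 11 \left(4^{2}\right)^{2} - 10 \cdot 4^{2} + 2 \left(4^{2}\right)^{3}\right)} = - \frac{3000}{881 + \left(24 - 11 \cdot 16^{2} - 160 + 2 \cdot 16^{3}\right)} = - \frac{3000}{881 + \left(24 - 2816 - 160 + 2 \cdot 4096\right)} = - \frac{3000}{881 + \left(24 - 2816 - 160 + 8192\right)} = - \frac{3000}{881 + 5240} = - \frac{3000}{6121}$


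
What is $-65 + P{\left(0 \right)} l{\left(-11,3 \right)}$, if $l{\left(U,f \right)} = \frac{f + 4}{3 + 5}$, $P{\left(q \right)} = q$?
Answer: $-65$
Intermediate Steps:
$l{\left(U,f \right)} = \frac{1}{2} + \frac{f}{8}$ ($l{\left(U,f \right)} = \frac{4 + f}{8} = \left(4 + f\right) \frac{1}{8} = \frac{1}{2} + \frac{f}{8}$)
$-65 + P{\left(0 \right)} l{\left(-11,3 \right)} = -65 + 0 \left(\frac{1}{2} + \frac{1}{8} \cdot 3\right) = -65 + 0 \left(\frac{1}{2} + \frac{3}{8}\right) = -65 + 0 \cdot \frac{7}{8} = -65 + 0 = -65$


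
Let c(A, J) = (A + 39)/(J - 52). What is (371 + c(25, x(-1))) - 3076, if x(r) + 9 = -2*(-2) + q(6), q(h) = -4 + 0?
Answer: -165069/61 ≈ -2706.1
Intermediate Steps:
q(h) = -4
x(r) = -9 (x(r) = -9 + (-2*(-2) - 4) = -9 + (4 - 4) = -9 + 0 = -9)
c(A, J) = (39 + A)/(-52 + J)
(371 + c(25, x(-1))) - 3076 = (371 + (39 + 25)/(-52 - 9)) - 3076 = (371 + 64/(-61)) - 3076 = (371 - 1/61*64) - 3076 = (371 - 64/61) - 3076 = 22567/61 - 3076 = -165069/61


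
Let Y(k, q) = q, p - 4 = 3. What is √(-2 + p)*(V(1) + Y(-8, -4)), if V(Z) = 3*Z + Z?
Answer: 0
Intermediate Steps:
V(Z) = 4*Z
p = 7 (p = 4 + 3 = 7)
√(-2 + p)*(V(1) + Y(-8, -4)) = √(-2 + 7)*(4*1 - 4) = √5*(4 - 4) = √5*0 = 0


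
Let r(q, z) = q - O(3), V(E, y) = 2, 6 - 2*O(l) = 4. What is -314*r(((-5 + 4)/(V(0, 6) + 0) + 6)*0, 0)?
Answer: 314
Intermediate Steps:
O(l) = 1 (O(l) = 3 - ½*4 = 3 - 2 = 1)
r(q, z) = -1 + q (r(q, z) = q - 1*1 = q - 1 = -1 + q)
-314*r(((-5 + 4)/(V(0, 6) + 0) + 6)*0, 0) = -314*(-1 + ((-5 + 4)/(2 + 0) + 6)*0) = -314*(-1 + (-1/2 + 6)*0) = -314*(-1 + (-1*½ + 6)*0) = -314*(-1 + (-½ + 6)*0) = -314*(-1 + (11/2)*0) = -314*(-1 + 0) = -314*(-1) = -1*(-314) = 314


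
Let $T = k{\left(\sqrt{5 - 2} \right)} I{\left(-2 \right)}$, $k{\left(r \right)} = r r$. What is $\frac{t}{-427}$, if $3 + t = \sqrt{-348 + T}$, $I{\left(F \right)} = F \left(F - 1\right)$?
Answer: $\frac{3}{427} - \frac{i \sqrt{330}}{427} \approx 0.0070258 - 0.042543 i$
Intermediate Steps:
$I{\left(F \right)} = F \left(-1 + F\right)$
$k{\left(r \right)} = r^{2}$
$T = 18$ ($T = \left(\sqrt{5 - 2}\right)^{2} \left(- 2 \left(-1 - 2\right)\right) = \left(\sqrt{3}\right)^{2} \left(\left(-2\right) \left(-3\right)\right) = 3 \cdot 6 = 18$)
$t = -3 + i \sqrt{330}$ ($t = -3 + \sqrt{-348 + 18} = -3 + \sqrt{-330} = -3 + i \sqrt{330} \approx -3.0 + 18.166 i$)
$\frac{t}{-427} = \frac{-3 + i \sqrt{330}}{-427} = \left(-3 + i \sqrt{330}\right) \left(- \frac{1}{427}\right) = \frac{3}{427} - \frac{i \sqrt{330}}{427}$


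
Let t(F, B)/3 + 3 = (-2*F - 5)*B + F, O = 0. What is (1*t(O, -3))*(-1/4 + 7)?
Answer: 243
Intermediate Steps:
t(F, B) = -9 + 3*F + 3*B*(-5 - 2*F) (t(F, B) = -9 + 3*((-2*F - 5)*B + F) = -9 + 3*((-5 - 2*F)*B + F) = -9 + 3*(B*(-5 - 2*F) + F) = -9 + 3*(F + B*(-5 - 2*F)) = -9 + (3*F + 3*B*(-5 - 2*F)) = -9 + 3*F + 3*B*(-5 - 2*F))
(1*t(O, -3))*(-1/4 + 7) = (1*(-9 - 15*(-3) + 3*0 - 6*(-3)*0))*(-1/4 + 7) = (1*(-9 + 45 + 0 + 0))*(-1*1/4 + 7) = (1*36)*(-1/4 + 7) = 36*(27/4) = 243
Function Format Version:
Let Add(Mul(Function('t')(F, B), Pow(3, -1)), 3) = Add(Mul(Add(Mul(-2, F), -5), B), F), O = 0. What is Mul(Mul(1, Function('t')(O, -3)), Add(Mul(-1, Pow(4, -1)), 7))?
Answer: 243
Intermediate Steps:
Function('t')(F, B) = Add(-9, Mul(3, F), Mul(3, B, Add(-5, Mul(-2, F)))) (Function('t')(F, B) = Add(-9, Mul(3, Add(Mul(Add(Mul(-2, F), -5), B), F))) = Add(-9, Mul(3, Add(Mul(Add(-5, Mul(-2, F)), B), F))) = Add(-9, Mul(3, Add(Mul(B, Add(-5, Mul(-2, F))), F))) = Add(-9, Mul(3, Add(F, Mul(B, Add(-5, Mul(-2, F)))))) = Add(-9, Add(Mul(3, F), Mul(3, B, Add(-5, Mul(-2, F))))) = Add(-9, Mul(3, F), Mul(3, B, Add(-5, Mul(-2, F)))))
Mul(Mul(1, Function('t')(O, -3)), Add(Mul(-1, Pow(4, -1)), 7)) = Mul(Mul(1, Add(-9, Mul(-15, -3), Mul(3, 0), Mul(-6, -3, 0))), Add(Mul(-1, Pow(4, -1)), 7)) = Mul(Mul(1, Add(-9, 45, 0, 0)), Add(Mul(-1, Rational(1, 4)), 7)) = Mul(Mul(1, 36), Add(Rational(-1, 4), 7)) = Mul(36, Rational(27, 4)) = 243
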